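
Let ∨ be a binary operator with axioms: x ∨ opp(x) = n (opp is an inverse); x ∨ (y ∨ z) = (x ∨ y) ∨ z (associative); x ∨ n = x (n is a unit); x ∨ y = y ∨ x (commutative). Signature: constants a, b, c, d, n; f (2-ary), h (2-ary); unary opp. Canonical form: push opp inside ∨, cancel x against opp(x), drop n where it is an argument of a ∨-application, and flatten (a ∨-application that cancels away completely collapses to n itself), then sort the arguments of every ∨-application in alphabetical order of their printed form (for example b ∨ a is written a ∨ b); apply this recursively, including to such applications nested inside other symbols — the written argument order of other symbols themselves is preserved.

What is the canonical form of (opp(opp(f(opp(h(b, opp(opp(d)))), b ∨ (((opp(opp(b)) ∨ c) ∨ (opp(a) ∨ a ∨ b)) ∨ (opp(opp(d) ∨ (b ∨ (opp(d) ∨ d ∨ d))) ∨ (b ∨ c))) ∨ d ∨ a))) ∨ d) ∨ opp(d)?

Push opp inside:  distribute opp over ∨ and collapse double opp
Cancel inverse pairs:  d cancels
Collect:  f(opp(h(b, d)), a ∨ b ∨ b ∨ b ∨ c ∨ c ∨ d)

Answer: f(opp(h(b, d)), a ∨ b ∨ b ∨ b ∨ c ∨ c ∨ d)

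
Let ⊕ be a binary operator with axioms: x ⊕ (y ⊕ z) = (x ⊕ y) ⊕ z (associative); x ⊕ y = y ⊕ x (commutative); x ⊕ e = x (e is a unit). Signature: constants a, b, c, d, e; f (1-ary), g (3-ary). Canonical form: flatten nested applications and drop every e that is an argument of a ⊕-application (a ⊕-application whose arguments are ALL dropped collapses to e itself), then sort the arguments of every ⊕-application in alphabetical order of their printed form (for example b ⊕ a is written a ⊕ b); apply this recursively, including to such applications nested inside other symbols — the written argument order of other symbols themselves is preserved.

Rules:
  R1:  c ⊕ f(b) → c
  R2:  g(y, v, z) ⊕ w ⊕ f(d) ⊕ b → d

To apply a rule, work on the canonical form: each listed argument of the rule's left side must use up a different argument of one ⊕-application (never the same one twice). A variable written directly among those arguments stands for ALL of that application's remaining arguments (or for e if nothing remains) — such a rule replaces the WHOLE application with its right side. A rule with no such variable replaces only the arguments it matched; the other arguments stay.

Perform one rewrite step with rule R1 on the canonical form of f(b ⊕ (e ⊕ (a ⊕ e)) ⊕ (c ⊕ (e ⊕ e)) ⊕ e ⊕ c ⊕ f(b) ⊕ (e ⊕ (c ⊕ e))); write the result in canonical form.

Answer: f(a ⊕ b ⊕ c ⊕ c ⊕ c)

Derivation:
Canonical form:  f(a ⊕ b ⊕ c ⊕ c ⊕ c ⊕ f(b))
R1 matches:  uses c, f(b)
Giving:  f(a ⊕ b ⊕ c ⊕ c ⊕ c)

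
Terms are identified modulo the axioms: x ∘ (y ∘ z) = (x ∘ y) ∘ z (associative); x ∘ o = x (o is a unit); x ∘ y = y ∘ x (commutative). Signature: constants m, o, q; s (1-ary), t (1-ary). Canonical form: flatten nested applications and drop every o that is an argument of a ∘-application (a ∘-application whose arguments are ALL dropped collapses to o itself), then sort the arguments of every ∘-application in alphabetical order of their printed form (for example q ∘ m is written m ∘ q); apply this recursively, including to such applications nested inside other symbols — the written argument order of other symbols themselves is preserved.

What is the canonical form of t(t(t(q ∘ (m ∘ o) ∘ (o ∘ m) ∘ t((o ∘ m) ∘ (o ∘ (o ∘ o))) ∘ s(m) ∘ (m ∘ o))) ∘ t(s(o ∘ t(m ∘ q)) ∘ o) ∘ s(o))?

Focus inside:  t(t(q ∘ (m ∘ o) ∘ (o ∘ m) ∘ t((o ∘ m) ∘ (o ∘ (o ∘ o))) ∘ s(m) ∘ (m ∘ o))) ∘ t(s(o ∘ t(m ∘ q)) ∘ o) ∘ s(o)
Simplify inside:  t(t(q ∘ (m ∘ o) ∘ (o ∘ m) ∘ t((o ∘ m) ∘ (o ∘ (o ∘ o))) ∘ s(m) ∘ (m ∘ o)))  →  t(t(m ∘ m ∘ m ∘ q ∘ s(m) ∘ t(m)))
Inside:  t(s(o ∘ t(m ∘ q)) ∘ o)  →  t(s(t(m ∘ q)))
Order the arguments:  s(o) ∘ t(s(t(m ∘ q))) ∘ t(t(m ∘ m ∘ m ∘ q ∘ s(m) ∘ t(m)))
Reassemble:  t(s(o) ∘ t(s(t(m ∘ q))) ∘ t(t(m ∘ m ∘ m ∘ q ∘ s(m) ∘ t(m))))

Answer: t(s(o) ∘ t(s(t(m ∘ q))) ∘ t(t(m ∘ m ∘ m ∘ q ∘ s(m) ∘ t(m))))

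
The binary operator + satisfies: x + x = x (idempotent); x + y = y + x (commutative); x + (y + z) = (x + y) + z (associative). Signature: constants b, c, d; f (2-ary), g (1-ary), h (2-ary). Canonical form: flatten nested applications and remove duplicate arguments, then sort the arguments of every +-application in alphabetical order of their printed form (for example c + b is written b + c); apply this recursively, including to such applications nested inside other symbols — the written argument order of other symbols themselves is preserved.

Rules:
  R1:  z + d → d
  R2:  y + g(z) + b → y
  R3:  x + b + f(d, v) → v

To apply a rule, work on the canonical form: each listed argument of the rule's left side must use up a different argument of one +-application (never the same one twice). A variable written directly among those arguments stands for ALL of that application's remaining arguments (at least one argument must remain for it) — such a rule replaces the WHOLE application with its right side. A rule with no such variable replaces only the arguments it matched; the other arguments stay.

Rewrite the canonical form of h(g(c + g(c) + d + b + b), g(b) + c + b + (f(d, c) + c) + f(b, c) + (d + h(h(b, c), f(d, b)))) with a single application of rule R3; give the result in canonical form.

Canonical form:  h(g(b + c + d + g(c)), b + c + d + f(b, c) + f(d, c) + g(b) + h(h(b, c), f(d, b)))
R3 matches:  uses b, f(d, c);  v := c, x := c + d + f(b, c) + g(b) + h(h(b, c), f(d, b))
Every leftover argument binds to the variable; the entire application is replaced.
New term:  h(g(b + c + d + g(c)), c)

Answer: h(g(b + c + d + g(c)), c)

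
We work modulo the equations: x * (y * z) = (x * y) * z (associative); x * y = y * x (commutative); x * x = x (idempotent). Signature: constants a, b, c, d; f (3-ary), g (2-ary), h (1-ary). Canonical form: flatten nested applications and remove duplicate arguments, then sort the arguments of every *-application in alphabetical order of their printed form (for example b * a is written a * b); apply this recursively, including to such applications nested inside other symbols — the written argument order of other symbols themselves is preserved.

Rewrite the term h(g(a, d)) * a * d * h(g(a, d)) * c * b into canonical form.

Answer: a * b * c * d * h(g(a, d))

Derivation:
Idempotence:  drop duplicate h(g(a, d))
Sort:  a * b * c * d * h(g(a, d))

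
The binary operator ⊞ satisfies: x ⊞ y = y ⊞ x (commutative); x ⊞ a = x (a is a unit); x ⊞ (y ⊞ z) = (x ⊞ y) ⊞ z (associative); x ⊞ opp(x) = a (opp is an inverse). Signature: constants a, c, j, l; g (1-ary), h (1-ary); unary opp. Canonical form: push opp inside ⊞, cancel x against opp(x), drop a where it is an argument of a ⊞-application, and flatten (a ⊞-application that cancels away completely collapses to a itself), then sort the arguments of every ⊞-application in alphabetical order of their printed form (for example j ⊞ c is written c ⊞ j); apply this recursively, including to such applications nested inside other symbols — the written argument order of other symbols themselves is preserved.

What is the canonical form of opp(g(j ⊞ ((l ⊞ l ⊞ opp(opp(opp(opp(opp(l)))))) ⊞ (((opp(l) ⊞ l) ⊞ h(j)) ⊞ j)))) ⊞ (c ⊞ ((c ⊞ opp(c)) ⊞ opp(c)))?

Push opp inside:  distribute opp over ⊞ and collapse double opp
Cancel:  c cancels
Collect:  opp(g(h(j) ⊞ j ⊞ j ⊞ l))

Answer: opp(g(h(j) ⊞ j ⊞ j ⊞ l))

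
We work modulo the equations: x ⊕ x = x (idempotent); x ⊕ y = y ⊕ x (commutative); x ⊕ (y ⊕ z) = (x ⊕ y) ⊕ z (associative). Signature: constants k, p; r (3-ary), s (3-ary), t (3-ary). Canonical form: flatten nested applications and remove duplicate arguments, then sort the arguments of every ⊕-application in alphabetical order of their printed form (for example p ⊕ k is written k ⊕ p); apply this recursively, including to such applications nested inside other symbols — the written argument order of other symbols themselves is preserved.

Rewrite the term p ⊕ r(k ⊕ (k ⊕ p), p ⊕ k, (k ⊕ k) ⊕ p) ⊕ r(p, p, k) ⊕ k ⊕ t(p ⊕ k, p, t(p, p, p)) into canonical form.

Answer: k ⊕ p ⊕ r(k ⊕ p, k ⊕ p, k ⊕ p) ⊕ r(p, p, k) ⊕ t(k ⊕ p, p, t(p, p, p))

Derivation:
Canonicalize subterm:  r(k ⊕ (k ⊕ p), p ⊕ k, (k ⊕ k) ⊕ p)  →  r(k ⊕ p, k ⊕ p, k ⊕ p)
Simplify inside:  t(p ⊕ k, p, t(p, p, p))  →  t(k ⊕ p, p, t(p, p, p))
Sort arguments:  k ⊕ p ⊕ r(k ⊕ p, k ⊕ p, k ⊕ p) ⊕ r(p, p, k) ⊕ t(k ⊕ p, p, t(p, p, p))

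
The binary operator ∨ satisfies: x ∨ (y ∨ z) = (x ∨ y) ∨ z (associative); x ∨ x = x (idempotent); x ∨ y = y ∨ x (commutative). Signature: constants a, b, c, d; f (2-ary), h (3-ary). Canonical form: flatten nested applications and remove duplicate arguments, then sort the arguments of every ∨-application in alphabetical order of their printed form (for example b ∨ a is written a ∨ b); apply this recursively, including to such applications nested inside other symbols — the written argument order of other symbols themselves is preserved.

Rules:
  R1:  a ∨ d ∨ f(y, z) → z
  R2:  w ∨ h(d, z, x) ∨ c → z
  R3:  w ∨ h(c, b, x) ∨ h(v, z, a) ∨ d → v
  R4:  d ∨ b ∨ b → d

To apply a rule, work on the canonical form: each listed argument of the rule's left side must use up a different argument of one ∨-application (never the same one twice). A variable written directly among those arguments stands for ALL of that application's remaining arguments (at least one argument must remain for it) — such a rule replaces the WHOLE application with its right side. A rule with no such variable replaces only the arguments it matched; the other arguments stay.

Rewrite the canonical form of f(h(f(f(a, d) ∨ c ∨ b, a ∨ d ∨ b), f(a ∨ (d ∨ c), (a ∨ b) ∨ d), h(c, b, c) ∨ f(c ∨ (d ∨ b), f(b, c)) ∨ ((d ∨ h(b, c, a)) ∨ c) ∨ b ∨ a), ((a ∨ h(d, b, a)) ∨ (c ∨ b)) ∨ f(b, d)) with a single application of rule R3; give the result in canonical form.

Answer: f(h(f(b ∨ c ∨ f(a, d), a ∨ b ∨ d), f(a ∨ c ∨ d, a ∨ b ∨ d), b), a ∨ b ∨ c ∨ f(b, d) ∨ h(d, b, a))

Derivation:
Canonical form:  f(h(f(b ∨ c ∨ f(a, d), a ∨ b ∨ d), f(a ∨ c ∨ d, a ∨ b ∨ d), a ∨ b ∨ c ∨ d ∨ f(b ∨ c ∨ d, f(b, c)) ∨ h(b, c, a) ∨ h(c, b, c)), a ∨ b ∨ c ∨ f(b, d) ∨ h(d, b, a))
R3 matches:  uses d, h(b, c, a), h(c, b, c);  v := b, w := a ∨ b ∨ c ∨ f(b ∨ c ∨ d, f(b, c)), x := c, z := c
The variable takes the whole remainder — replace the entire application.
Giving:  f(h(f(b ∨ c ∨ f(a, d), a ∨ b ∨ d), f(a ∨ c ∨ d, a ∨ b ∨ d), b), a ∨ b ∨ c ∨ f(b, d) ∨ h(d, b, a))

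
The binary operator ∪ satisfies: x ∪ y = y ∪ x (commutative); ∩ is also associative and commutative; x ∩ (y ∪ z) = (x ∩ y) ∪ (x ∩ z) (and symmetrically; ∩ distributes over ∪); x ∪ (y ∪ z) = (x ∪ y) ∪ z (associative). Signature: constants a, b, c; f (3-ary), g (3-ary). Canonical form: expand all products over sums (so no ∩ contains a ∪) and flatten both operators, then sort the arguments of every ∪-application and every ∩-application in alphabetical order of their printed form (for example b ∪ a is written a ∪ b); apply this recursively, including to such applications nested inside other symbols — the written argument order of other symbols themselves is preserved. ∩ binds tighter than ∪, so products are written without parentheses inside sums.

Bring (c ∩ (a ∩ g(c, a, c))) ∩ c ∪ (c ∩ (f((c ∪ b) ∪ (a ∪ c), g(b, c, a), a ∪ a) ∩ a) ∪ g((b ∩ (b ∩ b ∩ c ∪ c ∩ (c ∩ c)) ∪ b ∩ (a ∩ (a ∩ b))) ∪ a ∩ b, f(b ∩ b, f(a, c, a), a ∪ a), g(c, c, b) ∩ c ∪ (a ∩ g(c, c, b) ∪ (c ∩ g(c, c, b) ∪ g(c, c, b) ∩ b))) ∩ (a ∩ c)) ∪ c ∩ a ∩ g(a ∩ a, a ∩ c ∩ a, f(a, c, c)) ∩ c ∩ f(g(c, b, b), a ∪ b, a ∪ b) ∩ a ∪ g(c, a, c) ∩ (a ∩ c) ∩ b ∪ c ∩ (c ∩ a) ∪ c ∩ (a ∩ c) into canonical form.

Answer: a ∩ a ∩ c ∩ c ∩ f(g(c, b, b), a ∪ b, a ∪ b) ∩ g(a ∩ a, a ∩ a ∩ c, f(a, c, c)) ∪ a ∩ b ∩ c ∩ g(c, a, c) ∪ a ∩ c ∩ c ∪ a ∩ c ∩ c ∪ a ∩ c ∩ c ∩ g(c, a, c) ∪ a ∩ c ∩ f(a ∪ b ∪ c ∪ c, g(b, c, a), a ∪ a) ∪ a ∩ c ∩ g(a ∩ a ∩ b ∩ b ∪ a ∩ b ∪ b ∩ b ∩ b ∩ c ∪ b ∩ c ∩ c ∩ c, f(b ∩ b, f(a, c, a), a ∪ a), a ∩ g(c, c, b) ∪ b ∩ g(c, c, b) ∪ c ∩ g(c, c, b) ∪ c ∩ g(c, c, b))

Derivation:
Expand products over sums:  a ∩ c ∩ c ∩ g(c, a, c) ∪ a ∩ c ∩ f(a ∪ b ∪ c ∪ c, g(b, c, a), a ∪ a) ∪ a ∩ c ∩ g(a ∩ a ∩ b ∩ b ∪ a ∩ b ∪ b ∩ b ∩ b ∩ c ∪ b ∩ c ∩ c ∩ c, f(b ∩ b, f(a, c, a), a ∪ a), a ∩ g(c, c, b) ∪ b ∩ g(c, c, b) ∪ c ∩ g(c, c, b) ∪ c ∩ g(c, c, b)) ∪ a ∩ a ∩ c ∩ c ∩ f(g(c, b, b), a ∪ b, a ∪ b) ∩ g(a ∩ a, a ∩ a ∩ c, f(a, c, c)) ∪ a ∩ b ∩ c ∩ g(c, a, c) ∪ a ∩ c ∩ c ∪ a ∩ c ∩ c
Sort:  a ∩ a ∩ c ∩ c ∩ f(g(c, b, b), a ∪ b, a ∪ b) ∩ g(a ∩ a, a ∩ a ∩ c, f(a, c, c)) ∪ a ∩ b ∩ c ∩ g(c, a, c) ∪ a ∩ c ∩ c ∪ a ∩ c ∩ c ∪ a ∩ c ∩ c ∩ g(c, a, c) ∪ a ∩ c ∩ f(a ∪ b ∪ c ∪ c, g(b, c, a), a ∪ a) ∪ a ∩ c ∩ g(a ∩ a ∩ b ∩ b ∪ a ∩ b ∪ b ∩ b ∩ b ∩ c ∪ b ∩ c ∩ c ∩ c, f(b ∩ b, f(a, c, a), a ∪ a), a ∩ g(c, c, b) ∪ b ∩ g(c, c, b) ∪ c ∩ g(c, c, b) ∪ c ∩ g(c, c, b))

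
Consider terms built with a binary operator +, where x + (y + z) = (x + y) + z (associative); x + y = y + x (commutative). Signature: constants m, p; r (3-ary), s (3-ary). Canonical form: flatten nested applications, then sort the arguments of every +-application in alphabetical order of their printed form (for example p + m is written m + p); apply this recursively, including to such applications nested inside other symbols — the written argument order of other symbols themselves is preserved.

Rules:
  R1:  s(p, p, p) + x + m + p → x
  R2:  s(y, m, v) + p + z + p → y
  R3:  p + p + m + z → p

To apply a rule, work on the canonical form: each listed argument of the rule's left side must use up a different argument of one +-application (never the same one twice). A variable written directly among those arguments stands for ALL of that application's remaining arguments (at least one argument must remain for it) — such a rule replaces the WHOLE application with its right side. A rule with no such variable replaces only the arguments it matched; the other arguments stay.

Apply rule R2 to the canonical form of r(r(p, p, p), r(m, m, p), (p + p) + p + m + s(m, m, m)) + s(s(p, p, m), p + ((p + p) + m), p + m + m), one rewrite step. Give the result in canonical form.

Canonical form:  r(r(p, p, p), r(m, m, p), m + p + p + p + s(m, m, m)) + s(s(p, p, m), m + p + p + p, m + m + p)
Apply R2:  consuming p, p, s(m, m, m);  v := m, y := m, z := m + p
The variable takes the whole remainder — replace the entire application.
Giving:  r(r(p, p, p), r(m, m, p), m) + s(s(p, p, m), m + p + p + p, m + m + p)

Answer: r(r(p, p, p), r(m, m, p), m) + s(s(p, p, m), m + p + p + p, m + m + p)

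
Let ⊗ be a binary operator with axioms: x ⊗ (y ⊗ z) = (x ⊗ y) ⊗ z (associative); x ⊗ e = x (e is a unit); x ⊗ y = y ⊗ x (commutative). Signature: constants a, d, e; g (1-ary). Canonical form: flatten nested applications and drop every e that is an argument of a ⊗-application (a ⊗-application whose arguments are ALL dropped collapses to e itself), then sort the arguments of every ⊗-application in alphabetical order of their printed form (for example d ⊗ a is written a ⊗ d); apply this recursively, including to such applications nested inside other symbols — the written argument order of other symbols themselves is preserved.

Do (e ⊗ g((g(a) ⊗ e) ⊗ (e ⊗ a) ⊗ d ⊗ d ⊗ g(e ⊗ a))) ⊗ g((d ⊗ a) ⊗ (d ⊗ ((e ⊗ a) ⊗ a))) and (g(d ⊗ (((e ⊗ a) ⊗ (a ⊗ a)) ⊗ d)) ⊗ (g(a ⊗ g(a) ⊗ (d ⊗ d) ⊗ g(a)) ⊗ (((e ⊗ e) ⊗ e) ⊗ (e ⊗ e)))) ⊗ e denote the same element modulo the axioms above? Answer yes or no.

Left:  (e ⊗ g((g(a) ⊗ e) ⊗ (e ⊗ a) ⊗ d ⊗ d ⊗ g(e ⊗ a))) ⊗ g((d ⊗ a) ⊗ (d ⊗ ((e ⊗ a) ⊗ a)))
  Merge nested applications:  e ⊗ g((g(a) ⊗ e) ⊗ (e ⊗ a) ⊗ d ⊗ d ⊗ g(e ⊗ a)) ⊗ g((d ⊗ a) ⊗ (d ⊗ ((e ⊗ a) ⊗ a)))
  Canonicalize subterm:  g((g(a) ⊗ e) ⊗ (e ⊗ a) ⊗ d ⊗ d ⊗ g(e ⊗ a))  →  g(a ⊗ d ⊗ d ⊗ g(a) ⊗ g(a))
  Canonicalize subterm:  g((d ⊗ a) ⊗ (d ⊗ ((e ⊗ a) ⊗ a)))  →  g(a ⊗ a ⊗ a ⊗ d ⊗ d)
  Unit:  drop e
  Sort:  g(a ⊗ a ⊗ a ⊗ d ⊗ d) ⊗ g(a ⊗ d ⊗ d ⊗ g(a) ⊗ g(a))
Right:  (g(d ⊗ (((e ⊗ a) ⊗ (a ⊗ a)) ⊗ d)) ⊗ (g(a ⊗ g(a) ⊗ (d ⊗ d) ⊗ g(a)) ⊗ (((e ⊗ e) ⊗ e) ⊗ (e ⊗ e)))) ⊗ e
  Flatten:  g(d ⊗ (((e ⊗ a) ⊗ (a ⊗ a)) ⊗ d)) ⊗ g(a ⊗ g(a) ⊗ (d ⊗ d) ⊗ g(a)) ⊗ e ⊗ e ⊗ e ⊗ e ⊗ e ⊗ e
  Inside:  g(d ⊗ (((e ⊗ a) ⊗ (a ⊗ a)) ⊗ d))  →  g(a ⊗ a ⊗ a ⊗ d ⊗ d)
  Inside:  g(a ⊗ g(a) ⊗ (d ⊗ d) ⊗ g(a))  →  g(a ⊗ d ⊗ d ⊗ g(a) ⊗ g(a))
  Drop the unit:  drop e (×6)
  Sort arguments:  g(a ⊗ a ⊗ a ⊗ d ⊗ d) ⊗ g(a ⊗ d ⊗ d ⊗ g(a) ⊗ g(a))

Answer: yes — both canonical forms are g(a ⊗ a ⊗ a ⊗ d ⊗ d) ⊗ g(a ⊗ d ⊗ d ⊗ g(a) ⊗ g(a))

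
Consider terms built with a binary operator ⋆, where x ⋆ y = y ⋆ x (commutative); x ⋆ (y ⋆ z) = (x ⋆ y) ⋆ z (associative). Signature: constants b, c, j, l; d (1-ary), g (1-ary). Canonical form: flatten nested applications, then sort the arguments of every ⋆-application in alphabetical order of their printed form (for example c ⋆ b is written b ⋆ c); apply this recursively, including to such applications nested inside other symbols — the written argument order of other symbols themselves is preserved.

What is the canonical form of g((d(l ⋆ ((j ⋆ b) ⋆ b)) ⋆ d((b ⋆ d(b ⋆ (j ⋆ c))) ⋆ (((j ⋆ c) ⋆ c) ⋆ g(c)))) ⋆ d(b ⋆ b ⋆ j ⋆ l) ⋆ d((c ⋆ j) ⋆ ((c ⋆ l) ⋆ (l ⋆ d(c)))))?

Answer: g(d(b ⋆ b ⋆ j ⋆ l) ⋆ d(b ⋆ b ⋆ j ⋆ l) ⋆ d(b ⋆ c ⋆ c ⋆ d(b ⋆ c ⋆ j) ⋆ g(c) ⋆ j) ⋆ d(c ⋆ c ⋆ d(c) ⋆ j ⋆ l ⋆ l))

Derivation:
Descend into:  (d(l ⋆ ((j ⋆ b) ⋆ b)) ⋆ d((b ⋆ d(b ⋆ (j ⋆ c))) ⋆ (((j ⋆ c) ⋆ c) ⋆ g(c)))) ⋆ d(b ⋆ b ⋆ j ⋆ l) ⋆ d((c ⋆ j) ⋆ ((c ⋆ l) ⋆ (l ⋆ d(c))))
Un-nest:  d(l ⋆ ((j ⋆ b) ⋆ b)) ⋆ d((b ⋆ d(b ⋆ (j ⋆ c))) ⋆ (((j ⋆ c) ⋆ c) ⋆ g(c))) ⋆ d(b ⋆ b ⋆ j ⋆ l) ⋆ d((c ⋆ j) ⋆ ((c ⋆ l) ⋆ (l ⋆ d(c))))
Simplify inside:  d(l ⋆ ((j ⋆ b) ⋆ b))  →  d(b ⋆ b ⋆ j ⋆ l)
Canonicalize subterm:  d((b ⋆ d(b ⋆ (j ⋆ c))) ⋆ (((j ⋆ c) ⋆ c) ⋆ g(c)))  →  d(b ⋆ c ⋆ c ⋆ d(b ⋆ c ⋆ j) ⋆ g(c) ⋆ j)
Canonicalize subterm:  d((c ⋆ j) ⋆ ((c ⋆ l) ⋆ (l ⋆ d(c))))  →  d(c ⋆ c ⋆ d(c) ⋆ j ⋆ l ⋆ l)
Sort:  d(b ⋆ b ⋆ j ⋆ l) ⋆ d(b ⋆ b ⋆ j ⋆ l) ⋆ d(b ⋆ c ⋆ c ⋆ d(b ⋆ c ⋆ j) ⋆ g(c) ⋆ j) ⋆ d(c ⋆ c ⋆ d(c) ⋆ j ⋆ l ⋆ l)
Put back:  g(d(b ⋆ b ⋆ j ⋆ l) ⋆ d(b ⋆ b ⋆ j ⋆ l) ⋆ d(b ⋆ c ⋆ c ⋆ d(b ⋆ c ⋆ j) ⋆ g(c) ⋆ j) ⋆ d(c ⋆ c ⋆ d(c) ⋆ j ⋆ l ⋆ l))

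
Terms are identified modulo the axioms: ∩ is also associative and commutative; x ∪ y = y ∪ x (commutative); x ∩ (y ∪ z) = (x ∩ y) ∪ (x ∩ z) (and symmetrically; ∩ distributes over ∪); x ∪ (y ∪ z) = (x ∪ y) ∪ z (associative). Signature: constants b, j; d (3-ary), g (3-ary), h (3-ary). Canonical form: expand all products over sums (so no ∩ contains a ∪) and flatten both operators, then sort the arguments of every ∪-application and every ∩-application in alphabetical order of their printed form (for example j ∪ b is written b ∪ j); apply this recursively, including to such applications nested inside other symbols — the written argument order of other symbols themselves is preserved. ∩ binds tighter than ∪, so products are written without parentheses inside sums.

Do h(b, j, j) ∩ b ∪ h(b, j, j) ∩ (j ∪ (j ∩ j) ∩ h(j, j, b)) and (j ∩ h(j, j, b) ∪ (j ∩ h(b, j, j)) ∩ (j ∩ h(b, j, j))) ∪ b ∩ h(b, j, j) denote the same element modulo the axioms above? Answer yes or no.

Answer: no — b ∩ h(b, j, j) ∪ h(b, j, j) ∩ h(j, j, b) ∩ j ∩ j ∪ h(b, j, j) ∩ j vs b ∩ h(b, j, j) ∪ h(b, j, j) ∩ h(b, j, j) ∩ j ∩ j ∪ h(j, j, b) ∩ j

Derivation:
Left:  h(b, j, j) ∩ b ∪ h(b, j, j) ∩ (j ∪ (j ∩ j) ∩ h(j, j, b))
  Distribute:  b ∩ h(b, j, j) ∪ h(b, j, j) ∩ j ∪ h(b, j, j) ∩ h(j, j, b) ∩ j ∩ j
  Order the arguments:  b ∩ h(b, j, j) ∪ h(b, j, j) ∩ h(j, j, b) ∩ j ∩ j ∪ h(b, j, j) ∩ j
Right:  (j ∩ h(j, j, b) ∪ (j ∩ h(b, j, j)) ∩ (j ∩ h(b, j, j))) ∪ b ∩ h(b, j, j)
  Merge nested applications:  h(j, j, b) ∩ j ∪ h(b, j, j) ∩ h(b, j, j) ∩ j ∩ j ∪ b ∩ h(b, j, j)
  Sort:  b ∩ h(b, j, j) ∪ h(b, j, j) ∩ h(b, j, j) ∩ j ∩ j ∪ h(j, j, b) ∩ j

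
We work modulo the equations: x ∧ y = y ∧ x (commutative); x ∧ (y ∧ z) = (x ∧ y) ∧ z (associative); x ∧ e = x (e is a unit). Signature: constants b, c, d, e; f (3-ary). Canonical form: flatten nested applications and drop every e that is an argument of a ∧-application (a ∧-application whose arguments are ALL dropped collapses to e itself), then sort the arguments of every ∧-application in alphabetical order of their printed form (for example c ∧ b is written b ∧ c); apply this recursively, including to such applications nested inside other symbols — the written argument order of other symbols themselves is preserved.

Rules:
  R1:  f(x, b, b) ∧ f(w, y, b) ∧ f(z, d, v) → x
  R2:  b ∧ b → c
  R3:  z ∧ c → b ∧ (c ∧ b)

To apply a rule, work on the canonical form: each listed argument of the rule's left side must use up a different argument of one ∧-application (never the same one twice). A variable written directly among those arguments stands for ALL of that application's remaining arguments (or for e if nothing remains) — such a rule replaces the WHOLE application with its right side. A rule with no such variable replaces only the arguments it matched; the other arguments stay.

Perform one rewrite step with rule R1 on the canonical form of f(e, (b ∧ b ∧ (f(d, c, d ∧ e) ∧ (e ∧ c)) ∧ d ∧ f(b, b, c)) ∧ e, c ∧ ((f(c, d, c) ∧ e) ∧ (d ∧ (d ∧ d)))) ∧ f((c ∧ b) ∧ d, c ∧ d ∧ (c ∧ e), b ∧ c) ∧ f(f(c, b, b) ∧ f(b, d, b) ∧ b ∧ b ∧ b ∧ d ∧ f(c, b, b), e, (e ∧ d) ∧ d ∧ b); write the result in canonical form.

Canonical form:  f(b ∧ b ∧ b ∧ d ∧ f(b, d, b) ∧ f(c, b, b) ∧ f(c, b, b), e, b ∧ d ∧ d) ∧ f(b ∧ c ∧ d, c ∧ c ∧ d, b ∧ c) ∧ f(e, b ∧ b ∧ c ∧ d ∧ f(b, b, c) ∧ f(d, c, d), c ∧ d ∧ d ∧ d ∧ f(c, d, c))
Match R1:  consume f(b, d, b), f(c, b, b), f(c, b, b);  v := b, w := c, x := c, y := b, z := b
New term:  f(b ∧ b ∧ b ∧ c ∧ d, e, b ∧ d ∧ d) ∧ f(b ∧ c ∧ d, c ∧ c ∧ d, b ∧ c) ∧ f(e, b ∧ b ∧ c ∧ d ∧ f(b, b, c) ∧ f(d, c, d), c ∧ d ∧ d ∧ d ∧ f(c, d, c))

Answer: f(b ∧ b ∧ b ∧ c ∧ d, e, b ∧ d ∧ d) ∧ f(b ∧ c ∧ d, c ∧ c ∧ d, b ∧ c) ∧ f(e, b ∧ b ∧ c ∧ d ∧ f(b, b, c) ∧ f(d, c, d), c ∧ d ∧ d ∧ d ∧ f(c, d, c))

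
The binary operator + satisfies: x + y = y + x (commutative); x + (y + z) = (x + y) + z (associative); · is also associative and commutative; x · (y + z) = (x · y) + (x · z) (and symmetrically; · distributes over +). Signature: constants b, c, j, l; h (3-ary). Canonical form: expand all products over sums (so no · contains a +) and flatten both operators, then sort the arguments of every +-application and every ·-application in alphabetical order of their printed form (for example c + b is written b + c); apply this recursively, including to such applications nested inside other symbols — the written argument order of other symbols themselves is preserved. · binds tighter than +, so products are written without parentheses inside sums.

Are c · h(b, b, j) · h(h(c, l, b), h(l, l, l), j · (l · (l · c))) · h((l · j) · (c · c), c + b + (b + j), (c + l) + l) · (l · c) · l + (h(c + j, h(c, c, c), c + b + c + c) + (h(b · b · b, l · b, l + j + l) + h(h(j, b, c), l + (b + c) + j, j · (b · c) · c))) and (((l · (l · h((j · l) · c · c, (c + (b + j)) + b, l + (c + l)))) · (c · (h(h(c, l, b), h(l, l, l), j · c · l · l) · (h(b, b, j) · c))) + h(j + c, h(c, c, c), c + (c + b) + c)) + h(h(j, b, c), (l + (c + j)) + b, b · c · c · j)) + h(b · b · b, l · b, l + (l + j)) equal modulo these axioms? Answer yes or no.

Left:  c · h(b, b, j) · h(h(c, l, b), h(l, l, l), j · (l · (l · c))) · h((l · j) · (c · c), c + b + (b + j), (c + l) + l) · (l · c) · l + (h(c + j, h(c, c, c), c + b + c + c) + (h(b · b · b, l · b, l + j + l) + h(h(j, b, c), l + (b + c) + j, j · (b · c) · c)))
  Merge nested applications:  c · c · h(b, b, j) · h(c · c · j · l, b + b + c + j, c + l + l) · h(h(c, l, b), h(l, l, l), c · j · l · l) · l · l + h(c + j, h(c, c, c), b + c + c + c) + h(b · b · b, b · l, j + l + l) + h(h(j, b, c), b + c + j + l, b · c · c · j)
  Sort arguments:  c · c · h(b, b, j) · h(c · c · j · l, b + b + c + j, c + l + l) · h(h(c, l, b), h(l, l, l), c · j · l · l) · l · l + h(b · b · b, b · l, j + l + l) + h(c + j, h(c, c, c), b + c + c + c) + h(h(j, b, c), b + c + j + l, b · c · c · j)
Right:  (((l · (l · h((j · l) · c · c, (c + (b + j)) + b, l + (c + l)))) · (c · (h(h(c, l, b), h(l, l, l), j · c · l · l) · (h(b, b, j) · c))) + h(j + c, h(c, c, c), c + (c + b) + c)) + h(h(j, b, c), (l + (c + j)) + b, b · c · c · j)) + h(b · b · b, l · b, l + (l + j))
  Flatten:  c · c · h(b, b, j) · h(c · c · j · l, b + b + c + j, c + l + l) · h(h(c, l, b), h(l, l, l), c · j · l · l) · l · l + h(c + j, h(c, c, c), b + c + c + c) + h(h(j, b, c), b + c + j + l, b · c · c · j) + h(b · b · b, b · l, j + l + l)
  Sort:  c · c · h(b, b, j) · h(c · c · j · l, b + b + c + j, c + l + l) · h(h(c, l, b), h(l, l, l), c · j · l · l) · l · l + h(b · b · b, b · l, j + l + l) + h(c + j, h(c, c, c), b + c + c + c) + h(h(j, b, c), b + c + j + l, b · c · c · j)

Answer: yes — both canonical forms are c · c · h(b, b, j) · h(c · c · j · l, b + b + c + j, c + l + l) · h(h(c, l, b), h(l, l, l), c · j · l · l) · l · l + h(b · b · b, b · l, j + l + l) + h(c + j, h(c, c, c), b + c + c + c) + h(h(j, b, c), b + c + j + l, b · c · c · j)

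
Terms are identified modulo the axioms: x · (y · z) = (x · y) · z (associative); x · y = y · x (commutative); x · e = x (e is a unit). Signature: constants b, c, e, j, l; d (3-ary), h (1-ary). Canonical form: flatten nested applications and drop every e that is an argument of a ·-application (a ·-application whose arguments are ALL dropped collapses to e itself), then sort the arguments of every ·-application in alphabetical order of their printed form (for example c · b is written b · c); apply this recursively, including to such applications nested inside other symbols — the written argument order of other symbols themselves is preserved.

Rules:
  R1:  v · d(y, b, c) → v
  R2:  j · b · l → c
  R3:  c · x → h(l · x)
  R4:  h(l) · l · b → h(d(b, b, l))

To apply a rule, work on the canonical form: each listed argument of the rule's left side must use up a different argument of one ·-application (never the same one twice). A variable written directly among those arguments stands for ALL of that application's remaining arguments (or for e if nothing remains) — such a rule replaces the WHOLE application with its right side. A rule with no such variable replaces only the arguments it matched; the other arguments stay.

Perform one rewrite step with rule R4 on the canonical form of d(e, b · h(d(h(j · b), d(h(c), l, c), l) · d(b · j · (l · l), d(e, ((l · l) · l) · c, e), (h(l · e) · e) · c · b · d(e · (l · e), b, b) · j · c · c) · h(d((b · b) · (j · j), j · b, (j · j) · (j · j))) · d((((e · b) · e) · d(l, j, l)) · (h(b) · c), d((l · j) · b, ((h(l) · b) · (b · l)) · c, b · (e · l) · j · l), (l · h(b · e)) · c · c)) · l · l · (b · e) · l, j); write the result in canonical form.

Canonical form:  d(e, b · b · h(d(b · c · d(l, j, l) · h(b), d(b · j · l, b · b · c · h(l) · l, b · j · l · l), c · c · h(b) · l) · d(b · j · l · l, d(e, c · l · l · l, e), b · c · c · c · d(l, b, b) · h(l) · j) · d(h(b · j), d(h(c), l, c), l) · h(d(b · b · j · j, b · j, j · j · j · j))) · l · l · l, j)
Match R4:  consume b, h(l), l
Giving:  d(e, b · b · h(d(b · c · d(l, j, l) · h(b), d(b · j · l, b · c · h(d(b, b, l)), b · j · l · l), c · c · h(b) · l) · d(b · j · l · l, d(e, c · l · l · l, e), b · c · c · c · d(l, b, b) · h(l) · j) · d(h(b · j), d(h(c), l, c), l) · h(d(b · b · j · j, b · j, j · j · j · j))) · l · l · l, j)

Answer: d(e, b · b · h(d(b · c · d(l, j, l) · h(b), d(b · j · l, b · c · h(d(b, b, l)), b · j · l · l), c · c · h(b) · l) · d(b · j · l · l, d(e, c · l · l · l, e), b · c · c · c · d(l, b, b) · h(l) · j) · d(h(b · j), d(h(c), l, c), l) · h(d(b · b · j · j, b · j, j · j · j · j))) · l · l · l, j)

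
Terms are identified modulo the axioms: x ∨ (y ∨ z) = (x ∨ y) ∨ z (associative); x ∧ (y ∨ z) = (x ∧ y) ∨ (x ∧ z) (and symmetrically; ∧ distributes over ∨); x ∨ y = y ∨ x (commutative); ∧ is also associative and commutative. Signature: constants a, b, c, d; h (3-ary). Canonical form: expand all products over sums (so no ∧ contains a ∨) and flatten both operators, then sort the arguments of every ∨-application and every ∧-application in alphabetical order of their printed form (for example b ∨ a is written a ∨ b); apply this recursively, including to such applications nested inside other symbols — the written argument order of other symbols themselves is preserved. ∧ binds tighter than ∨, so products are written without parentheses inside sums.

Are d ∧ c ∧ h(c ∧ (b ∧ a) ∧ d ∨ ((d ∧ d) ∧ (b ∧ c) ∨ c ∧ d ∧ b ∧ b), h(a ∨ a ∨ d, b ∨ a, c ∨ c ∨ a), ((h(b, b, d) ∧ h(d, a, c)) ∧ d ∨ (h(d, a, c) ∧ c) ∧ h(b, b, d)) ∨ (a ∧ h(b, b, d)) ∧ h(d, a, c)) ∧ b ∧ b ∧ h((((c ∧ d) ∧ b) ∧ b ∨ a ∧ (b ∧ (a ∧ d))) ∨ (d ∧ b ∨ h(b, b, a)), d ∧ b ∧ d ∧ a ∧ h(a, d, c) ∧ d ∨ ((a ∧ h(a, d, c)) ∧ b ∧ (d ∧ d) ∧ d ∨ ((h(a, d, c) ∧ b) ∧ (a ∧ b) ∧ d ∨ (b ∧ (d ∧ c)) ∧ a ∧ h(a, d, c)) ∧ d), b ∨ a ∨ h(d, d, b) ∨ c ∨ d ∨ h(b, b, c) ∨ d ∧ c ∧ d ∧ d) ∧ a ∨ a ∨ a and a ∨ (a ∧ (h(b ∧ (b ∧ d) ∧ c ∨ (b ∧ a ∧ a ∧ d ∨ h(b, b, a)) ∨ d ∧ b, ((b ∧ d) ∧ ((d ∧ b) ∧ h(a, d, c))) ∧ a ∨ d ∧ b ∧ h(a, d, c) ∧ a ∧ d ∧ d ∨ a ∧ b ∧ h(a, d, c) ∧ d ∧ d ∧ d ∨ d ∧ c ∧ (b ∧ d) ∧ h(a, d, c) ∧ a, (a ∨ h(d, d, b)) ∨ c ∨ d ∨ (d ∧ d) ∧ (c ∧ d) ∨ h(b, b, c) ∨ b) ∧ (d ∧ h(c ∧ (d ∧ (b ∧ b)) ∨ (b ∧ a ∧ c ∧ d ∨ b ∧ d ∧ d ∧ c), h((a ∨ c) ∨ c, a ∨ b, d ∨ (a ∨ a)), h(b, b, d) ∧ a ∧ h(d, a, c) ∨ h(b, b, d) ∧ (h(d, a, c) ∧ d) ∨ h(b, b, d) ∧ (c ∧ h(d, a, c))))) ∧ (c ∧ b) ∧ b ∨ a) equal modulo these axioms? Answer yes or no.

Left:  d ∧ c ∧ h(c ∧ (b ∧ a) ∧ d ∨ ((d ∧ d) ∧ (b ∧ c) ∨ c ∧ d ∧ b ∧ b), h(a ∨ a ∨ d, b ∨ a, c ∨ c ∨ a), ((h(b, b, d) ∧ h(d, a, c)) ∧ d ∨ (h(d, a, c) ∧ c) ∧ h(b, b, d)) ∨ (a ∧ h(b, b, d)) ∧ h(d, a, c)) ∧ b ∧ b ∧ h((((c ∧ d) ∧ b) ∧ b ∨ a ∧ (b ∧ (a ∧ d))) ∨ (d ∧ b ∨ h(b, b, a)), d ∧ b ∧ d ∧ a ∧ h(a, d, c) ∧ d ∨ ((a ∧ h(a, d, c)) ∧ b ∧ (d ∧ d) ∧ d ∨ ((h(a, d, c) ∧ b) ∧ (a ∧ b) ∧ d ∨ (b ∧ (d ∧ c)) ∧ a ∧ h(a, d, c)) ∧ d), b ∨ a ∨ h(d, d, b) ∨ c ∨ d ∨ h(b, b, c) ∨ d ∧ c ∧ d ∧ d) ∧ a ∨ a ∨ a
  Distribute:  a ∧ b ∧ b ∧ c ∧ d ∧ h(a ∧ a ∧ b ∧ d ∨ b ∧ b ∧ c ∧ d ∨ b ∧ d ∨ h(b, b, a), a ∧ b ∧ b ∧ d ∧ d ∧ h(a, d, c) ∨ a ∧ b ∧ c ∧ d ∧ d ∧ h(a, d, c) ∨ a ∧ b ∧ d ∧ d ∧ d ∧ h(a, d, c) ∨ a ∧ b ∧ d ∧ d ∧ d ∧ h(a, d, c), a ∨ b ∨ c ∨ c ∧ d ∧ d ∧ d ∨ d ∨ h(b, b, c) ∨ h(d, d, b)) ∧ h(a ∧ b ∧ c ∧ d ∨ b ∧ b ∧ c ∧ d ∨ b ∧ c ∧ d ∧ d, h(a ∨ a ∨ d, a ∨ b, a ∨ c ∨ c), a ∧ h(b, b, d) ∧ h(d, a, c) ∨ c ∧ h(b, b, d) ∧ h(d, a, c) ∨ d ∧ h(b, b, d) ∧ h(d, a, c)) ∨ a ∨ a
  Sort:  a ∨ a ∨ a ∧ b ∧ b ∧ c ∧ d ∧ h(a ∧ a ∧ b ∧ d ∨ b ∧ b ∧ c ∧ d ∨ b ∧ d ∨ h(b, b, a), a ∧ b ∧ b ∧ d ∧ d ∧ h(a, d, c) ∨ a ∧ b ∧ c ∧ d ∧ d ∧ h(a, d, c) ∨ a ∧ b ∧ d ∧ d ∧ d ∧ h(a, d, c) ∨ a ∧ b ∧ d ∧ d ∧ d ∧ h(a, d, c), a ∨ b ∨ c ∨ c ∧ d ∧ d ∧ d ∨ d ∨ h(b, b, c) ∨ h(d, d, b)) ∧ h(a ∧ b ∧ c ∧ d ∨ b ∧ b ∧ c ∧ d ∨ b ∧ c ∧ d ∧ d, h(a ∨ a ∨ d, a ∨ b, a ∨ c ∨ c), a ∧ h(b, b, d) ∧ h(d, a, c) ∨ c ∧ h(b, b, d) ∧ h(d, a, c) ∨ d ∧ h(b, b, d) ∧ h(d, a, c))
Right:  a ∨ (a ∧ (h(b ∧ (b ∧ d) ∧ c ∨ (b ∧ a ∧ a ∧ d ∨ h(b, b, a)) ∨ d ∧ b, ((b ∧ d) ∧ ((d ∧ b) ∧ h(a, d, c))) ∧ a ∨ d ∧ b ∧ h(a, d, c) ∧ a ∧ d ∧ d ∨ a ∧ b ∧ h(a, d, c) ∧ d ∧ d ∧ d ∨ d ∧ c ∧ (b ∧ d) ∧ h(a, d, c) ∧ a, (a ∨ h(d, d, b)) ∨ c ∨ d ∨ (d ∧ d) ∧ (c ∧ d) ∨ h(b, b, c) ∨ b) ∧ (d ∧ h(c ∧ (d ∧ (b ∧ b)) ∨ (b ∧ a ∧ c ∧ d ∨ b ∧ d ∧ d ∧ c), h((a ∨ c) ∨ c, a ∨ b, d ∨ (a ∨ a)), h(b, b, d) ∧ a ∧ h(d, a, c) ∨ h(b, b, d) ∧ (h(d, a, c) ∧ d) ∨ h(b, b, d) ∧ (c ∧ h(d, a, c))))) ∧ (c ∧ b) ∧ b ∨ a)
  Un-nest:  a ∨ a ∧ b ∧ b ∧ c ∧ d ∧ h(a ∧ a ∧ b ∧ d ∨ b ∧ b ∧ c ∧ d ∨ b ∧ d ∨ h(b, b, a), a ∧ b ∧ b ∧ d ∧ d ∧ h(a, d, c) ∨ a ∧ b ∧ c ∧ d ∧ d ∧ h(a, d, c) ∨ a ∧ b ∧ d ∧ d ∧ d ∧ h(a, d, c) ∨ a ∧ b ∧ d ∧ d ∧ d ∧ h(a, d, c), a ∨ b ∨ c ∨ c ∧ d ∧ d ∧ d ∨ d ∨ h(b, b, c) ∨ h(d, d, b)) ∧ h(a ∧ b ∧ c ∧ d ∨ b ∧ b ∧ c ∧ d ∨ b ∧ c ∧ d ∧ d, h(a ∨ c ∨ c, a ∨ b, a ∨ a ∨ d), a ∧ h(b, b, d) ∧ h(d, a, c) ∨ c ∧ h(b, b, d) ∧ h(d, a, c) ∨ d ∧ h(b, b, d) ∧ h(d, a, c)) ∨ a
  Sort arguments:  a ∨ a ∨ a ∧ b ∧ b ∧ c ∧ d ∧ h(a ∧ a ∧ b ∧ d ∨ b ∧ b ∧ c ∧ d ∨ b ∧ d ∨ h(b, b, a), a ∧ b ∧ b ∧ d ∧ d ∧ h(a, d, c) ∨ a ∧ b ∧ c ∧ d ∧ d ∧ h(a, d, c) ∨ a ∧ b ∧ d ∧ d ∧ d ∧ h(a, d, c) ∨ a ∧ b ∧ d ∧ d ∧ d ∧ h(a, d, c), a ∨ b ∨ c ∨ c ∧ d ∧ d ∧ d ∨ d ∨ h(b, b, c) ∨ h(d, d, b)) ∧ h(a ∧ b ∧ c ∧ d ∨ b ∧ b ∧ c ∧ d ∨ b ∧ c ∧ d ∧ d, h(a ∨ c ∨ c, a ∨ b, a ∨ a ∨ d), a ∧ h(b, b, d) ∧ h(d, a, c) ∨ c ∧ h(b, b, d) ∧ h(d, a, c) ∨ d ∧ h(b, b, d) ∧ h(d, a, c))

Answer: no — a ∨ a ∨ a ∧ b ∧ b ∧ c ∧ d ∧ h(a ∧ a ∧ b ∧ d ∨ b ∧ b ∧ c ∧ d ∨ b ∧ d ∨ h(b, b, a), a ∧ b ∧ b ∧ d ∧ d ∧ h(a, d, c) ∨ a ∧ b ∧ c ∧ d ∧ d ∧ h(a, d, c) ∨ a ∧ b ∧ d ∧ d ∧ d ∧ h(a, d, c) ∨ a ∧ b ∧ d ∧ d ∧ d ∧ h(a, d, c), a ∨ b ∨ c ∨ c ∧ d ∧ d ∧ d ∨ d ∨ h(b, b, c) ∨ h(d, d, b)) ∧ h(a ∧ b ∧ c ∧ d ∨ b ∧ b ∧ c ∧ d ∨ b ∧ c ∧ d ∧ d, h(a ∨ a ∨ d, a ∨ b, a ∨ c ∨ c), a ∧ h(b, b, d) ∧ h(d, a, c) ∨ c ∧ h(b, b, d) ∧ h(d, a, c) ∨ d ∧ h(b, b, d) ∧ h(d, a, c)) vs a ∨ a ∨ a ∧ b ∧ b ∧ c ∧ d ∧ h(a ∧ a ∧ b ∧ d ∨ b ∧ b ∧ c ∧ d ∨ b ∧ d ∨ h(b, b, a), a ∧ b ∧ b ∧ d ∧ d ∧ h(a, d, c) ∨ a ∧ b ∧ c ∧ d ∧ d ∧ h(a, d, c) ∨ a ∧ b ∧ d ∧ d ∧ d ∧ h(a, d, c) ∨ a ∧ b ∧ d ∧ d ∧ d ∧ h(a, d, c), a ∨ b ∨ c ∨ c ∧ d ∧ d ∧ d ∨ d ∨ h(b, b, c) ∨ h(d, d, b)) ∧ h(a ∧ b ∧ c ∧ d ∨ b ∧ b ∧ c ∧ d ∨ b ∧ c ∧ d ∧ d, h(a ∨ c ∨ c, a ∨ b, a ∨ a ∨ d), a ∧ h(b, b, d) ∧ h(d, a, c) ∨ c ∧ h(b, b, d) ∧ h(d, a, c) ∨ d ∧ h(b, b, d) ∧ h(d, a, c))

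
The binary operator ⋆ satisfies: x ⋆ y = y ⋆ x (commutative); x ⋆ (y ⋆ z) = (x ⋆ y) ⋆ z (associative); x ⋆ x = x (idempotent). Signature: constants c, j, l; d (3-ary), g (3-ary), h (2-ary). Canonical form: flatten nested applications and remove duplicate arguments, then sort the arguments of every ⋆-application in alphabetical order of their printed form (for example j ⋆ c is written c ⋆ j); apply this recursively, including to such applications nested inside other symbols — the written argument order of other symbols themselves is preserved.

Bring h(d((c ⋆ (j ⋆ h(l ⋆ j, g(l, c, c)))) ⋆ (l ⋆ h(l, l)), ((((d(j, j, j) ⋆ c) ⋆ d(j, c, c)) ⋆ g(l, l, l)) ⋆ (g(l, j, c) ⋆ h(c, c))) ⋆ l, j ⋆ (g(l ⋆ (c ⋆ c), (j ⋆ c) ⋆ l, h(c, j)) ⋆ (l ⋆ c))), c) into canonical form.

Answer: h(d(c ⋆ h(j ⋆ l, g(l, c, c)) ⋆ h(l, l) ⋆ j ⋆ l, c ⋆ d(j, c, c) ⋆ d(j, j, j) ⋆ g(l, j, c) ⋆ g(l, l, l) ⋆ h(c, c) ⋆ l, c ⋆ g(c ⋆ l, c ⋆ j ⋆ l, h(c, j)) ⋆ j ⋆ l), c)

Derivation:
Work inside:  ((((d(j, j, j) ⋆ c) ⋆ d(j, c, c)) ⋆ g(l, l, l)) ⋆ (g(l, j, c) ⋆ h(c, c))) ⋆ l
Flatten:  d(j, j, j) ⋆ c ⋆ d(j, c, c) ⋆ g(l, l, l) ⋆ g(l, j, c) ⋆ h(c, c) ⋆ l
Sort:  c ⋆ d(j, c, c) ⋆ d(j, j, j) ⋆ g(l, j, c) ⋆ g(l, l, l) ⋆ h(c, c) ⋆ l
Put back:  h(d(c ⋆ h(j ⋆ l, g(l, c, c)) ⋆ h(l, l) ⋆ j ⋆ l, c ⋆ d(j, c, c) ⋆ d(j, j, j) ⋆ g(l, j, c) ⋆ g(l, l, l) ⋆ h(c, c) ⋆ l, c ⋆ g(c ⋆ l, c ⋆ j ⋆ l, h(c, j)) ⋆ j ⋆ l), c)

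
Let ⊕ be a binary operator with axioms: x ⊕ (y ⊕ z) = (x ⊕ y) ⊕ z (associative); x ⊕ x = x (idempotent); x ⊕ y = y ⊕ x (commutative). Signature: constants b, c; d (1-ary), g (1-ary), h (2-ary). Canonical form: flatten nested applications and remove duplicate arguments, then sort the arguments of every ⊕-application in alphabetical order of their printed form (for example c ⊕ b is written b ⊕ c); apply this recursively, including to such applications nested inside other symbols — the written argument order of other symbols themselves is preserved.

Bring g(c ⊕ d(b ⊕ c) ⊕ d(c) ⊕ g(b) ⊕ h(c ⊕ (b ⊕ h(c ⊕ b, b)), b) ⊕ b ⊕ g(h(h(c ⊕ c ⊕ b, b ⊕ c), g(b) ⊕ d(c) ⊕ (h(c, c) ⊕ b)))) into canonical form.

Work inside:  c ⊕ d(b ⊕ c) ⊕ d(c) ⊕ g(b) ⊕ h(c ⊕ (b ⊕ h(c ⊕ b, b)), b) ⊕ b ⊕ g(h(h(c ⊕ c ⊕ b, b ⊕ c), g(b) ⊕ d(c) ⊕ (h(c, c) ⊕ b)))
Canonicalize subterm:  h(c ⊕ (b ⊕ h(c ⊕ b, b)), b)  →  h(b ⊕ c ⊕ h(b ⊕ c, b), b)
Canonicalize subterm:  g(h(h(c ⊕ c ⊕ b, b ⊕ c), g(b) ⊕ d(c) ⊕ (h(c, c) ⊕ b)))  →  g(h(h(b ⊕ c, b ⊕ c), b ⊕ d(c) ⊕ g(b) ⊕ h(c, c)))
Sort:  b ⊕ c ⊕ d(b ⊕ c) ⊕ d(c) ⊕ g(b) ⊕ g(h(h(b ⊕ c, b ⊕ c), b ⊕ d(c) ⊕ g(b) ⊕ h(c, c))) ⊕ h(b ⊕ c ⊕ h(b ⊕ c, b), b)
Reassemble:  g(b ⊕ c ⊕ d(b ⊕ c) ⊕ d(c) ⊕ g(b) ⊕ g(h(h(b ⊕ c, b ⊕ c), b ⊕ d(c) ⊕ g(b) ⊕ h(c, c))) ⊕ h(b ⊕ c ⊕ h(b ⊕ c, b), b))

Answer: g(b ⊕ c ⊕ d(b ⊕ c) ⊕ d(c) ⊕ g(b) ⊕ g(h(h(b ⊕ c, b ⊕ c), b ⊕ d(c) ⊕ g(b) ⊕ h(c, c))) ⊕ h(b ⊕ c ⊕ h(b ⊕ c, b), b))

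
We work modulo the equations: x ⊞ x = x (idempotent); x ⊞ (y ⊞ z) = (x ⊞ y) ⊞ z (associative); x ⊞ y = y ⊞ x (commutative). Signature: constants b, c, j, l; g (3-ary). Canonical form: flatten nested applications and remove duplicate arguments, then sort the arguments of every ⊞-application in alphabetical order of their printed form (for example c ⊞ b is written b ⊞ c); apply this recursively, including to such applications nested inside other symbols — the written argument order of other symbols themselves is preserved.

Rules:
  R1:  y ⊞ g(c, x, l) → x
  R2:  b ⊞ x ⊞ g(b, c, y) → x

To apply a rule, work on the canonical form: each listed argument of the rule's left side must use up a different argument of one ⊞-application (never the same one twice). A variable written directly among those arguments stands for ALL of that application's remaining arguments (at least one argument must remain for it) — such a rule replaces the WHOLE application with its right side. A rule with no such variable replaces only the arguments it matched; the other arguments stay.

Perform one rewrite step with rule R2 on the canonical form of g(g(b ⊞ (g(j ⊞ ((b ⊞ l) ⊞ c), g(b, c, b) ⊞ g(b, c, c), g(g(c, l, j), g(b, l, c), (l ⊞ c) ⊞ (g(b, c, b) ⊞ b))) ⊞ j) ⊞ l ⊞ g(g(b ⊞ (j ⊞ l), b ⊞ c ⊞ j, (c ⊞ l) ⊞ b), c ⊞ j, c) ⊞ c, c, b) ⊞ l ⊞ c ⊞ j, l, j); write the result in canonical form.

Answer: g(c ⊞ g(b ⊞ c ⊞ g(b ⊞ c ⊞ j ⊞ l, g(b, c, b) ⊞ g(b, c, c), g(g(c, l, j), g(b, l, c), c ⊞ l)) ⊞ g(g(b ⊞ j ⊞ l, b ⊞ c ⊞ j, b ⊞ c ⊞ l), c ⊞ j, c) ⊞ j ⊞ l, c, b) ⊞ j ⊞ l, l, j)

Derivation:
Canonical form:  g(c ⊞ g(b ⊞ c ⊞ g(b ⊞ c ⊞ j ⊞ l, g(b, c, b) ⊞ g(b, c, c), g(g(c, l, j), g(b, l, c), b ⊞ c ⊞ g(b, c, b) ⊞ l)) ⊞ g(g(b ⊞ j ⊞ l, b ⊞ c ⊞ j, b ⊞ c ⊞ l), c ⊞ j, c) ⊞ j ⊞ l, c, b) ⊞ j ⊞ l, l, j)
Apply R2:  consuming b, g(b, c, b);  x := c ⊞ l, y := b
Every leftover argument binds to the variable; the entire application is replaced.
Giving:  g(c ⊞ g(b ⊞ c ⊞ g(b ⊞ c ⊞ j ⊞ l, g(b, c, b) ⊞ g(b, c, c), g(g(c, l, j), g(b, l, c), c ⊞ l)) ⊞ g(g(b ⊞ j ⊞ l, b ⊞ c ⊞ j, b ⊞ c ⊞ l), c ⊞ j, c) ⊞ j ⊞ l, c, b) ⊞ j ⊞ l, l, j)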